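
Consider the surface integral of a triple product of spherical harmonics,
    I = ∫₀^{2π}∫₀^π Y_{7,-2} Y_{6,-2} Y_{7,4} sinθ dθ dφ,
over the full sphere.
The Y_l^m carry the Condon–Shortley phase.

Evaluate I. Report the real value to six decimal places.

Rules hold: Σm=0, L=20 even, 1≤7≤13.
N = 15·13·15 = 2925
Δ = 6!·8!·6!/21! = 1/2444321880
Racah Σ t=0..6: t=0:+1/2612736000 t=1:−1/20736000 t=2:+1/1658880 t=3:−1/746496 t=4:+1/1658880 t=5:−1/20736000 t=6:+1/2612736000 = -1/4354560
⇒ 3j(7 6 7; 0 0 0)² = 1000/138567, sgn +1
Racah Σ t=1..4: t=1:−1/174182400 t=2:+1/11612160 t=3:−1/6220800 t=4:+1/24883200 = -1/24883200
⇒ 3j(7 6 7; -2 -2 4)² = 28/4199, sgn +1
4πI² = N·(3j₀)²·(3jₘ)² = 2100000/14919047
I = +1·√(0.14076/4π) = 0.10583618

0.105836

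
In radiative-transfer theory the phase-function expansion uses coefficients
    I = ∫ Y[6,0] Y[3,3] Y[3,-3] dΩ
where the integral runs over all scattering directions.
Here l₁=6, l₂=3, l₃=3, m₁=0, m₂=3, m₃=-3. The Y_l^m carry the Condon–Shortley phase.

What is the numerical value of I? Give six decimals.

0.011854

m-sum 0 ✓  L=12 even ✓  3≤3≤9 ✓
Π(2lᵢ+1) = 13×7×7 = 637
triangle coeff Δ(6,3,3) = 1/12012
Σ_t [3,3]: t=3:−1/1296 = -1/1296
(3j)²=100/3003 [(6 3 3; 0 0 0)], sign=+1
Σ_t [6,6]: t=6:+1/518400 = 1/518400
(3j)²=1/12012 [(6 3 3; 0 3 -3)], sign=+1
⇒ 4πI² = 25/14157
I = (+1)√(25/14157/(4π)) = 0.01185440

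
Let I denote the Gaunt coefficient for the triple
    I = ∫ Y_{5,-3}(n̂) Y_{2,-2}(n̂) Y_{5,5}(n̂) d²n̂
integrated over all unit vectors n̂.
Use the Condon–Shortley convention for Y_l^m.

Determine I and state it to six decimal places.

0.088588

m-sum 0 ✓  L=12 even ✓  3≤5≤7 ✓
Π(2lᵢ+1) = 11×5×11 = 605
triangle coeff Δ(5,2,5) = 1/38610
Σ_t [0,2]: t=0:+1/2880 t=1:−1/576 t=2:+1/2880 = -1/960
(3j)²=10/429 [(5 2 5; 0 0 0)], sign=+1
Σ_t [0,0]: t=0:+1/161280 = 1/161280
(3j)²=1/143 [(5 2 5; -3 -2 5)], sign=+1
⇒ 4πI² = 50/507
I = (+1)√(50/507/(4π)) = 0.08858824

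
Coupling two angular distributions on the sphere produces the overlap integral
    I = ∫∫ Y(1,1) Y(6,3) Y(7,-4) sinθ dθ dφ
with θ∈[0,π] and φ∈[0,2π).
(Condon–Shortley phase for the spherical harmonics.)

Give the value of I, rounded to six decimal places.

0.259489

m-sum 0 ✓  L=14 even ✓  5≤7≤7 ✓
Π(2lᵢ+1) = 3×13×15 = 585
triangle coeff Δ(1,6,7) = 1/1365
Σ_t [0,0]: t=0:+1/518400 = 1/518400
(3j)²=7/195 [(1 6 7; 0 0 0)], sign=-1
Σ_t [0,0]: t=0:+1/4354560 = 1/4354560
(3j)²=11/273 [(1 6 7; 1 3 -4)], sign=-1
⇒ 4πI² = 11/13
I = (+1)√(11/13/(4π)) = 0.25948947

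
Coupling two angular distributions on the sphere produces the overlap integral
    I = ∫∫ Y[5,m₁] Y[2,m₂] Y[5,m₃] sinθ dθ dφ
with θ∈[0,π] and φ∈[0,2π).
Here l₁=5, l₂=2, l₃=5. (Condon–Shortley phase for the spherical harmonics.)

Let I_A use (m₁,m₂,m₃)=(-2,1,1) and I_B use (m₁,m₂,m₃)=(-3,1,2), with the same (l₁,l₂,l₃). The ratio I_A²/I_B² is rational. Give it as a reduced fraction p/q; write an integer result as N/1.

21/50

l's match ⇒ only the (l;m) 3-j factors differ between A and B.
A: triangle coeff Δ(5,2,5) = 1/38610; Σ_t [1,2]: t=1:−1/2880 t=2:+1/1440 = 1/2880; (3j)²=7/715 [(5 2 5; -2 1 1)], sign=+1
B: triangle coeff Δ(5,2,5) = 1/38610; Σ_t [1,2]: t=1:−1/10080 t=2:+1/2880 = 1/4032; (3j)²=10/429 [(5 2 5; -3 1 2)], sign=-1
I_A²/I_B² = (7/715)/(10/429) = 21/50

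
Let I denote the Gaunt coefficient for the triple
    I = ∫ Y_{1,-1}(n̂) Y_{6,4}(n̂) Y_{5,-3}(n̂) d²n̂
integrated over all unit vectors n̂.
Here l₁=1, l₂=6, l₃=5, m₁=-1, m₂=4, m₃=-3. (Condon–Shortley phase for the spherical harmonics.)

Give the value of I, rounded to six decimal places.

Rules hold: Σm=0, L=12 even, 5≤5≤7.
N = 3·13·11 = 429
Δ = 2!·0!·10!/13! = 1/858
Racah Σ t=1..1: t=1:−1/14400 = -1/14400
⇒ 3j(1 6 5; 0 0 0)² = 6/143, sgn +1
Racah Σ t=2..2: t=2:+1/161280 = 1/161280
⇒ 3j(1 6 5; -1 4 -3)² = 15/286, sgn +1
4πI² = N·(3j₀)²·(3jₘ)² = 135/143
I = +1·√(0.944056/4π) = 0.27409047

0.274090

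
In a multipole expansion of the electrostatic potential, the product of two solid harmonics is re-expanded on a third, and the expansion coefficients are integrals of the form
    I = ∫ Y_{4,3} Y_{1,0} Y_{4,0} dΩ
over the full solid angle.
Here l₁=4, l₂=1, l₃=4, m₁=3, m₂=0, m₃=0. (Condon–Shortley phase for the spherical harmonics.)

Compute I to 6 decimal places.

0.000000

m-sum = 3 + 0 + 0 = 3 ≠ 0 ⇒ I = 0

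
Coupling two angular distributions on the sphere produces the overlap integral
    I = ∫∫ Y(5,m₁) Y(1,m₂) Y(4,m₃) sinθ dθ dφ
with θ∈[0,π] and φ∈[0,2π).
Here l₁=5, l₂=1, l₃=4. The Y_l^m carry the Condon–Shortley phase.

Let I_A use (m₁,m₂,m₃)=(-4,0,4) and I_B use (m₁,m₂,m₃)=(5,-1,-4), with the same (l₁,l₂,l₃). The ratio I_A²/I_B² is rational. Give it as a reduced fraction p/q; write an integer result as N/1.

1/5

Same 5,1,4: normalisation and zero-m 3j drop out of the ratio.
A: Δ: 2! 8! 0! / 11! → 1/495; sum: t=1:−1/40320 = -1/40320; 3j²(5 1 4; -4 0 4) = Δ·Π!·Σ² = 1/55  (sign -1)
B: Δ: 2! 8! 0! / 11! → 1/495; sum: t=0:+1/80640 = 1/80640; 3j²(5 1 4; 5 -1 -4) = Δ·Π!·Σ² = 1/11  (sign +1)
I_A²/I_B² = (1/55)/(1/11) = 1/5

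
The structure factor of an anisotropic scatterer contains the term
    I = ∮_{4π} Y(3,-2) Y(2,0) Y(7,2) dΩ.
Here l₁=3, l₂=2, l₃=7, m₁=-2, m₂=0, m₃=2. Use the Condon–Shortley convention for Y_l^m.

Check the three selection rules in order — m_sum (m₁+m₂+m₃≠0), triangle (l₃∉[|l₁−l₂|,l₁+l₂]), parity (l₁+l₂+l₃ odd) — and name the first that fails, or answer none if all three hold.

azimuthal sum: -2 + 0 + 2 = 0  ✓
1 ≤ 7 ≤ 5 (triangle on l)  ✗
L = 3 + 2 + 7 = 12 (even)

triangle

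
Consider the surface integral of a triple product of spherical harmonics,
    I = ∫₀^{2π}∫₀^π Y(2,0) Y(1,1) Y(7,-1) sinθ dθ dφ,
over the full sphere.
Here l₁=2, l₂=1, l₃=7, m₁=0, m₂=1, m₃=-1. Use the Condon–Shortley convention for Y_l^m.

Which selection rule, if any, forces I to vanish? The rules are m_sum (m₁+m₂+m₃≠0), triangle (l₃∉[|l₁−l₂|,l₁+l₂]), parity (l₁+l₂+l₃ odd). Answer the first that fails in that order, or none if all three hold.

triangle

Σmᵢ = 0  ✓
l₃∈[|l₁−l₂|,l₁+l₂]=[1,3], have l₃=7  ✗
Σlᵢ = 10 ⇒ even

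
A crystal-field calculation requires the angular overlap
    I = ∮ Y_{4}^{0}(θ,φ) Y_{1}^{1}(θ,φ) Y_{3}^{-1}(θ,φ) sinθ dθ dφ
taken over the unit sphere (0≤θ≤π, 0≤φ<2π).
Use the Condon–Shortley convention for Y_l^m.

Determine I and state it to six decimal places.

0.150786

m-sum 0 ✓  L=8 even ✓  3≤3≤5 ✓
Π(2lᵢ+1) = 9×3×7 = 189
triangle coeff Δ(4,1,3) = 1/252
Σ_t [1,1]: t=1:−1/36 = -1/36
(3j)²=4/63 [(4 1 3; 0 0 0)], sign=+1
Σ_t [2,2]: t=2:+1/96 = 1/96
(3j)²=1/42 [(4 1 3; 0 1 -1)], sign=+1
⇒ 4πI² = 2/7
I = (+1)√(2/7/(4π)) = 0.15078601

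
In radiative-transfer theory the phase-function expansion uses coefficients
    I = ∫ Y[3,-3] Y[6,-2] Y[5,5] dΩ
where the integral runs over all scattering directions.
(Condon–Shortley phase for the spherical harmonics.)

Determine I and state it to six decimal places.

-0.036034

Checks pass: Σm=0; 14 even; l₃=5∈[3,9].
(2·3+1)(2·6+1)(2·5+1) = 1001
Δ: 4! 2! 8! / 15! → 1/675675
sum: t=1:−1/8640 t=2:+1/2304 t=3:−1/8640 = 7/34560
3j²(3 6 5; 0 0 0) = Δ·Π!·Σ² = 7/429  (sign -1)
sum: t=4:+1/1935360 = 1/1935360
3j²(3 6 5; -3 -2 5) = Δ·Π!·Σ² = 1/1001  (sign +1)
combine: 4πI² = 1001·7/429·1/1001 = 7/429
take √, sign -1: I = -0.03603425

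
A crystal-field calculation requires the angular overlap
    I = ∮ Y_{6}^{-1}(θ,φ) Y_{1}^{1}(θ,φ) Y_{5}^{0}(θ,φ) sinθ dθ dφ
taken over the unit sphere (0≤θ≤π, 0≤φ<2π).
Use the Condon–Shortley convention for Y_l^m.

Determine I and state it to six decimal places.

-0.187239

m-sum 0 ✓  L=12 even ✓  5≤5≤7 ✓
Π(2lᵢ+1) = 13×3×11 = 429
triangle coeff Δ(6,1,5) = 1/858
Σ_t [1,1]: t=1:−1/14400 = -1/14400
(3j)²=6/143 [(6 1 5; 0 0 0)], sign=+1
Σ_t [2,2]: t=2:+1/28800 = 1/28800
(3j)²=7/286 [(6 1 5; -1 1 0)], sign=-1
⇒ 4πI² = 63/143
I = (-1)√(63/143/(4π)) = -0.18723944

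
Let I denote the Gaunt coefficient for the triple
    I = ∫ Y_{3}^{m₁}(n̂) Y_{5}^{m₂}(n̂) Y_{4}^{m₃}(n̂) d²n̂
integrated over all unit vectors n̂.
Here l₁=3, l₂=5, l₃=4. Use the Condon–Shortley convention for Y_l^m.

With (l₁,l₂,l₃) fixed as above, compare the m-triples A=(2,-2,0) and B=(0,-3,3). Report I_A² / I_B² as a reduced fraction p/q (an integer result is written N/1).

Same 3,5,4: normalisation and zero-m 3j drop out of the ratio.
A: Δ: 4! 2! 6! / 13! → 1/180180; sum: t=0:+1/864 t=1:−1/576 = -1/1728; 3j²(3 5 4; 2 -2 0) = Δ·Π!·Σ² = 5/1287  (sign -1)
B: Δ: 4! 2! 6! / 13! → 1/180180; sum: t=1:−1/1440 t=2:+1/2880 = -1/2880; 3j²(3 5 4; 0 -3 3) = Δ·Π!·Σ² = 7/715  (sign +1)
I_A²/I_B² = (5/1287)/(7/715) = 25/63

25/63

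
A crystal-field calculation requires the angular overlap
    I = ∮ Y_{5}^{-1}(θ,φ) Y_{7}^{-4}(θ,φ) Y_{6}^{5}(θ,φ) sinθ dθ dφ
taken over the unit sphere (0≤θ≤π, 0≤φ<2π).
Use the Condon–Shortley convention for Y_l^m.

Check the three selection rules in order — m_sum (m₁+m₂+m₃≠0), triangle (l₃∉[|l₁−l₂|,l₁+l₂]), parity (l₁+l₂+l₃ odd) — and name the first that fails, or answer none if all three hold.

none

m₁+m₂+m₃ = -1 − 4 + 5 = 0  ✓
triangle: |5−7|=2 ≤ l₃=6 ≤ 5+7=12  ✓
parity: l₁+l₂+l₃ = 18 is even  ✓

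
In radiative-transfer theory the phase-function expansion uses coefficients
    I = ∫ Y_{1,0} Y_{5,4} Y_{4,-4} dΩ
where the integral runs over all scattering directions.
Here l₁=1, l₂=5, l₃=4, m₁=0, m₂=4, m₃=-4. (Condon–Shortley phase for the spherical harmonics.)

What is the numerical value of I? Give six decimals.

0.147319

Checks pass: Σm=0; 10 even; l₃=4∈[4,6].
(2·1+1)(2·5+1)(2·4+1) = 297
Δ: 2! 0! 8! / 11! → 1/495
sum: t=1:−1/576 = -1/576
3j²(1 5 4; 0 0 0) = Δ·Π!·Σ² = 5/99  (sign -1)
sum: t=1:−1/40320 = -1/40320
3j²(1 5 4; 0 4 -4) = Δ·Π!·Σ² = 1/55  (sign -1)
combine: 4πI² = 297·5/99·1/55 = 3/11
take √, sign +1: I = 0.14731920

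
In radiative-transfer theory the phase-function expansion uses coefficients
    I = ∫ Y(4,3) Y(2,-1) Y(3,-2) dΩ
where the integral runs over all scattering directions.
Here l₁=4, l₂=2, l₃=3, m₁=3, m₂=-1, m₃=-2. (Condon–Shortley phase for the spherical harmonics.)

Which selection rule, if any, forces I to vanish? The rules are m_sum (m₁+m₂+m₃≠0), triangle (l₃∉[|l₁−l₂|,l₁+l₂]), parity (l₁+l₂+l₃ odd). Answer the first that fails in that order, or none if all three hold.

parity

m₁+m₂+m₃ = 3 − 1 − 2 = 0  ✓
triangle: |4−2|=2 ≤ l₃=3 ≤ 4+2=6  ✓
parity: l₁+l₂+l₃ = 9 is odd  ✗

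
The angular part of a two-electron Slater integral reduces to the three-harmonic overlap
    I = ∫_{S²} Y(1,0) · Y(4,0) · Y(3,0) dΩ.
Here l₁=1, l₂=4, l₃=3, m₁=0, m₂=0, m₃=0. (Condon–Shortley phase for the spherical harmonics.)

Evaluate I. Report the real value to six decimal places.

m-sum 0 ✓  L=8 even ✓  3≤3≤5 ✓
Π(2lᵢ+1) = 3×9×7 = 189
triangle coeff Δ(1,4,3) = 1/252
Σ_t [1,1]: t=1:−1/36 = -1/36
(3j)²=4/63 [(1 4 3; 0 0 0)], sign=+1
(m-triple is (0,0,0) — same symbol as above.)
⇒ 4πI² = 16/21
I = (+1)√(16/21/(4π)) = 0.24623252

0.246233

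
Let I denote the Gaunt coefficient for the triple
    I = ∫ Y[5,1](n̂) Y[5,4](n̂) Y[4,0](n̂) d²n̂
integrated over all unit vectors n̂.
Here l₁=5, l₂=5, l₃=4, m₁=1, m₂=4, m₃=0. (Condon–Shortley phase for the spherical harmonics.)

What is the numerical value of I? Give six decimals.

0.000000

m-sum = 1 + 4 + 0 = 5 ≠ 0 ⇒ I = 0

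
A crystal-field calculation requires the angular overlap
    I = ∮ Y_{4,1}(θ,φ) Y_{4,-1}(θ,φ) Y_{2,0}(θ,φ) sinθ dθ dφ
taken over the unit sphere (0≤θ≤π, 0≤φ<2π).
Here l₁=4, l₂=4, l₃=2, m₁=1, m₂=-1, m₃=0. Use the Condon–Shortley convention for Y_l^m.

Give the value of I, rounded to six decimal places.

Rules hold: Σm=0, L=10 even, 0≤2≤8.
N = 9·9·5 = 405
Δ = 6!·2!·2!/11! = 1/13860
Racah Σ t=2..4: t=2:+1/192 t=3:−1/36 t=4:+1/192 = -5/288
⇒ 3j(4 4 2; 0 0 0)² = 20/693, sgn -1
Racah Σ t=1..3: t=1:−1/480 t=2:+1/48 t=3:−1/144 = 17/1440
⇒ 3j(4 4 2; 1 -1 0)² = 289/13860, sgn +1
4πI² = N·(3j₀)²·(3jₘ)² = 1445/5929
I = -1·√(0.243717/4π) = -0.13926381

-0.139264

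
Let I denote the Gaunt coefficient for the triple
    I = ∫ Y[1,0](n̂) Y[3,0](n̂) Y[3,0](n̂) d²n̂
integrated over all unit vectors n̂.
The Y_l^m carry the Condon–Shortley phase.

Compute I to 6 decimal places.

0.000000

l₁+l₂+l₃=7 is odd: 3j(l;000)=0 ⇒ I=0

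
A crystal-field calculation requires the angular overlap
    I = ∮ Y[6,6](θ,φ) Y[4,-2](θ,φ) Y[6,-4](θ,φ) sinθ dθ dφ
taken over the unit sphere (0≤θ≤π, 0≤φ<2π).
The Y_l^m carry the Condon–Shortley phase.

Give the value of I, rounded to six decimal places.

0.174397

m-sum 0 ✓  L=16 even ✓  2≤6≤10 ✓
Π(2lᵢ+1) = 13×9×13 = 1521
triangle coeff Δ(6,4,6) = 1/15315300
Σ_t [0,4]: t=0:+1/829440 t=1:−1/25920 t=2:+1/9216 t=3:−1/25920 t=4:+1/829440 = 7/207360
(3j)²=28/2431 [(6 4 6; 0 0 0)], sign=+1
Σ_t [0,0]: t=0:+1/3870720 = 1/3870720
(3j)²=135/6188 [(6 4 6; 6 -2 -4)], sign=+1
⇒ 4πI² = 1215/3179
I = (+1)√(1215/3179/(4π)) = 0.17439657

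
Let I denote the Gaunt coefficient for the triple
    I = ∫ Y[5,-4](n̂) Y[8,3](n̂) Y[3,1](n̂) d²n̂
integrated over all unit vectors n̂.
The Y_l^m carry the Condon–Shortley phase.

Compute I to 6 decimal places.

Rules hold: Σm=0, L=16 even, 3≤3≤13.
N = 11·17·7 = 1309
Δ = 10!·0!·6!/17! = 1/136136
Racah Σ t=5..5: t=5:−1/518400 = -1/518400
⇒ 3j(5 8 3; 0 0 0)² = 56/2431, sgn +1
Racah Σ t=9..9: t=9:−1/17418240 = -1/17418240
⇒ 3j(5 8 3; -4 3 1)² = 25/12376, sgn -1
4πI² = N·(3j₀)²·(3jₘ)² = 175/2873
I = -1·√(0.0609119/4π) = -0.06962197

-0.069622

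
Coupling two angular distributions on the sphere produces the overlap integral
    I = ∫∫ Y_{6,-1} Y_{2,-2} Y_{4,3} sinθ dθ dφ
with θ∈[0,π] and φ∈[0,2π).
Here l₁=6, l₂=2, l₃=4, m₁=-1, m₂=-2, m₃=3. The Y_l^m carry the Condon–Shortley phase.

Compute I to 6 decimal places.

m-sum 0 ✓  L=12 even ✓  4≤4≤8 ✓
Π(2lᵢ+1) = 13×5×9 = 585
triangle coeff Δ(6,2,4) = 1/6435
Σ_t [2,2]: t=2:+1/2304 = 1/2304
(3j)²=5/143 [(6 2 4; 0 0 0)], sign=+1
Σ_t [0,0]: t=0:+1/120960 = 1/120960
(3j)²=1/1287 [(6 2 4; -1 -2 3)], sign=-1
⇒ 4πI² = 25/1573
I = (-1)√(25/1573/(4π)) = -0.03556319

-0.035563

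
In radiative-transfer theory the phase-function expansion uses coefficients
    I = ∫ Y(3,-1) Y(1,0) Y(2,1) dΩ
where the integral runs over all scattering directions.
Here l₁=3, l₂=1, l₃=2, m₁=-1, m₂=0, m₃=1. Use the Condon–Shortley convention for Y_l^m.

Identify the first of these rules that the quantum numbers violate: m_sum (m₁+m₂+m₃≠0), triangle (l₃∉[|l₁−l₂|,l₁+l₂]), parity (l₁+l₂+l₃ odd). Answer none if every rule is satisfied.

azimuthal sum: -1 + 0 + 1 = 0  ✓
2 ≤ 2 ≤ 4 (triangle on l)  ✓
L = 3 + 1 + 2 = 6 (even)  ✓

none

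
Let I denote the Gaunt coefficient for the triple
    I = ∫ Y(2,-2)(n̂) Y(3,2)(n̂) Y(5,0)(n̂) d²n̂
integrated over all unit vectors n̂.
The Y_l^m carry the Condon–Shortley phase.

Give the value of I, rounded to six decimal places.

0.053579

m-sum 0 ✓  L=10 even ✓  1≤5≤5 ✓
Π(2lᵢ+1) = 5×7×11 = 385
triangle coeff Δ(2,3,5) = 1/2310
Σ_t [0,0]: t=0:+1/144 = 1/144
(3j)²=10/231 [(2 3 5; 0 0 0)], sign=-1
Σ_t [0,0]: t=0:+1/2880 = 1/2880
(3j)²=1/462 [(2 3 5; -2 2 0)], sign=-1
⇒ 4πI² = 25/693
I = (+1)√(25/693/(4π)) = 0.05357948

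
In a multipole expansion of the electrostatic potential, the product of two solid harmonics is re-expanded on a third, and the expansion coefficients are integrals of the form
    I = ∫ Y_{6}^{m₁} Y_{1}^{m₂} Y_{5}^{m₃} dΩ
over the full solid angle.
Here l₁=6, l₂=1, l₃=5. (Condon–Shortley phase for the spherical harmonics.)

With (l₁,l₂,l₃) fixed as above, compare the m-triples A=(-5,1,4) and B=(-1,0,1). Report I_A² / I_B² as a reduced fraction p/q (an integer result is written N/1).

l's match ⇒ only the (l;m) 3-j factors differ between A and B.
A: triangle coeff Δ(6,1,5) = 1/858; Σ_t [2,2]: t=2:+1/725760 = 1/725760; (3j)²=5/78 [(6 1 5; -5 1 4)], sign=-1
B: triangle coeff Δ(6,1,5) = 1/858; Σ_t [1,1]: t=1:−1/17280 = -1/17280; (3j)²=35/858 [(6 1 5; -1 0 1)], sign=-1
I_A²/I_B² = (5/78)/(35/858) = 11/7

11/7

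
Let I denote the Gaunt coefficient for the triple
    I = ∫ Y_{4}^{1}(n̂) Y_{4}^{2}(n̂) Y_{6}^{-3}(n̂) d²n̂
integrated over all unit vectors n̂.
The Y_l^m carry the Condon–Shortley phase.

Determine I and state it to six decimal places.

Rules hold: Σm=0, L=14 even, 0≤6≤8.
N = 9·9·13 = 1053
Δ = 2!·6!·6!/15! = 1/1261260
Racah Σ t=0..2: t=0:+1/4608 t=1:−1/1296 t=2:+1/4608 = -7/20736
⇒ 3j(4 4 6; 0 0 0)² = 20/1287, sgn -1
Racah Σ t=0..2: t=0:+1/51840 t=1:−1/5760 t=2:+1/11520 = -7/103680
⇒ 3j(4 4 6; 1 2 -3)² = 7/858, sgn +1
4πI² = N·(3j₀)²·(3jₘ)² = 210/1573
I = -1·√(0.133503/4π) = -0.10307192

-0.103072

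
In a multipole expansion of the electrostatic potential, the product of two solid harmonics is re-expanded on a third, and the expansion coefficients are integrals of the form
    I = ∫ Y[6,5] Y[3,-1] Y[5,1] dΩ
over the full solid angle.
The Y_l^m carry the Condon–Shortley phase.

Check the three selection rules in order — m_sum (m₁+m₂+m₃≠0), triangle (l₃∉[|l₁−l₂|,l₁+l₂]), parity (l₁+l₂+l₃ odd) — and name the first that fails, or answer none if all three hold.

m₁+m₂+m₃ = 5 − 1 + 1 = 5  ✗
triangle: |6−3|=3 ≤ l₃=5 ≤ 6+3=9
parity: l₁+l₂+l₃ = 14 is even

m_sum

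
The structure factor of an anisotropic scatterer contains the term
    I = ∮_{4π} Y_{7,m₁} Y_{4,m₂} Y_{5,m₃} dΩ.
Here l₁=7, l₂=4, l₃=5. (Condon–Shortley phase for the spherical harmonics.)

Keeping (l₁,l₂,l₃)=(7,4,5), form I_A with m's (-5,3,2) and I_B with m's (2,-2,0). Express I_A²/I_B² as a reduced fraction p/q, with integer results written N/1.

Shared (l₁,l₂,l₃)=(7,4,5): N and (l;000)² cancel in I_A²/I_B².
A: Δ = 6!·8!·2!/17! = 1/6126120; Racah Σ t=5..6: t=5:−1/1209600 t=6:+1/1036800 = 1/7257600; ⇒ 3j(7 4 5; -5 3 2)² = 1/2210, sgn -1
B: Δ = 6!·8!·2!/17! = 1/6126120; Racah Σ t=0..2: t=0:+1/1036800 t=1:−1/69120 t=2:+1/69120 = 1/1036800; ⇒ 3j(7 4 5; 2 -2 0)² = 1/7293, sgn -1
I_A²/I_B² = (1/2210)/(1/7293) = 33/10

33/10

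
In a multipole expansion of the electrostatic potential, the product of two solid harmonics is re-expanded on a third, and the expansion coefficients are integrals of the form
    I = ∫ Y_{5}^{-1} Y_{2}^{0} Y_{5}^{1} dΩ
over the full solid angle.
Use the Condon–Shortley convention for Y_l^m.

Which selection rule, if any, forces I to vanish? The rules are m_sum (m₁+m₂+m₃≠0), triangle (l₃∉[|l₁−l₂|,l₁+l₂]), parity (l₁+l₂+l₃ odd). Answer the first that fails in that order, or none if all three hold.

none

azimuthal sum: -1 + 0 + 1 = 0  ✓
3 ≤ 5 ≤ 7 (triangle on l)  ✓
L = 5 + 2 + 5 = 12 (even)  ✓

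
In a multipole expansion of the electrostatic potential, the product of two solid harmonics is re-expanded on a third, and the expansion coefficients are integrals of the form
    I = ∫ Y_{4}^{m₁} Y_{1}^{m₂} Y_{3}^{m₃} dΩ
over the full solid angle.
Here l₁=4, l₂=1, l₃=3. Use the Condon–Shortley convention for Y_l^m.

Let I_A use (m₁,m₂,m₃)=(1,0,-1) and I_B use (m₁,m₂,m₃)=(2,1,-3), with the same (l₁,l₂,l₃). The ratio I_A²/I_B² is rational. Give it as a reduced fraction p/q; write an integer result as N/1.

15/1

Same 4,1,3: normalisation and zero-m 3j drop out of the ratio.
A: Δ: 2! 6! 0! / 9! → 1/252; sum: t=1:−1/48 = -1/48; 3j²(4 1 3; 1 0 -1) = Δ·Π!·Σ² = 5/84  (sign -1)
B: Δ: 2! 6! 0! / 9! → 1/252; sum: t=2:+1/1440 = 1/1440; 3j²(4 1 3; 2 1 -3) = Δ·Π!·Σ² = 1/252  (sign +1)
I_A²/I_B² = (5/84)/(1/252) = 15/1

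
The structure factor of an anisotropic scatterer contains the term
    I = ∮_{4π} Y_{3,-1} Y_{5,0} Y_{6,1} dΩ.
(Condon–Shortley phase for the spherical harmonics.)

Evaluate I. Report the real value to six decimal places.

-0.077843

m-sum 0 ✓  L=14 even ✓  2≤6≤8 ✓
Π(2lᵢ+1) = 7×11×13 = 1001
triangle coeff Δ(3,5,6) = 1/675675
Σ_t [0,2]: t=0:+1/8640 t=1:−1/2304 t=2:+1/8640 = -7/34560
(3j)²=7/429 [(3 5 6; 0 0 0)], sign=-1
Σ_t [0,2]: t=0:+1/34560 t=1:−1/3456 t=2:+1/5760 = -1/11520
(3j)²=2/429 [(3 5 6; -1 0 1)], sign=+1
⇒ 4πI² = 98/1287
I = (-1)√(98/1287/(4π)) = -0.07784287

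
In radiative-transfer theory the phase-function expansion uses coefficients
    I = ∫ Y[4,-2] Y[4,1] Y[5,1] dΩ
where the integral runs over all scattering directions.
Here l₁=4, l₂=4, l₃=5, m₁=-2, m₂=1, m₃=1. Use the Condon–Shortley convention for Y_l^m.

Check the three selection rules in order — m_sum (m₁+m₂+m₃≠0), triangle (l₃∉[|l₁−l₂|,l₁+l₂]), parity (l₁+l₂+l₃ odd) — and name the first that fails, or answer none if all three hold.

parity

m₁+m₂+m₃ = -2 + 1 + 1 = 0  ✓
triangle: |4−4|=0 ≤ l₃=5 ≤ 4+4=8  ✓
parity: l₁+l₂+l₃ = 13 is odd  ✗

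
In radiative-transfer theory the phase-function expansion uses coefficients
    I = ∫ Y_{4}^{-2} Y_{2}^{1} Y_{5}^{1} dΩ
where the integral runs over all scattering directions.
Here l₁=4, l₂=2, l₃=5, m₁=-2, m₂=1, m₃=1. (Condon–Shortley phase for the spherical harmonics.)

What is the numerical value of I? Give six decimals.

Σlᵢ=11 odd — θ-integrand is odd under cosθ→−cosθ; I=0

0.000000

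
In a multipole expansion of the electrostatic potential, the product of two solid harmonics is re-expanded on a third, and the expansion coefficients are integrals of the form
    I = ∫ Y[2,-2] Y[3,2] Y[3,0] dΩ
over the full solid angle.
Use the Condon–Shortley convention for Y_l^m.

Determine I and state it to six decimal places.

Rules hold: Σm=0, L=8 even, 1≤3≤5.
N = 5·7·7 = 245
Δ = 2!·2!·4!/9! = 1/3780
Racah Σ t=0..2: t=0:+1/24 t=1:−1/4 t=2:+1/24 = -1/6
⇒ 3j(2 3 3; 0 0 0)² = 4/105, sgn +1
Racah Σ t=2..2: t=2:+1/24 = 1/24
⇒ 3j(2 3 3; -2 2 0)² = 1/21, sgn -1
4πI² = N·(3j₀)²·(3jₘ)² = 4/9
I = -1·√(0.444444/4π) = -0.18806319

-0.188063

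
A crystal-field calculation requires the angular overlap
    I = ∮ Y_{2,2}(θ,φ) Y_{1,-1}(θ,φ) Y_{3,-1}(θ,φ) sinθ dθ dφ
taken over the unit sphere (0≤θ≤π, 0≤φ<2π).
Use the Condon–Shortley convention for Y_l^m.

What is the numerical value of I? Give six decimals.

-0.082589

Checks pass: Σm=0; 6 even; l₃=3∈[1,3].
(2·2+1)(2·1+1)(2·3+1) = 105
Δ: 0! 4! 2! / 7! → 1/105
sum: t=0:+1/4 = 1/4
3j²(2 1 3; 0 0 0) = Δ·Π!·Σ² = 3/35  (sign -1)
sum: t=0:+1/48 = 1/48
3j²(2 1 3; 2 -1 -1) = Δ·Π!·Σ² = 1/105  (sign +1)
combine: 4πI² = 105·3/35·1/105 = 3/35
take √, sign -1: I = -0.08258890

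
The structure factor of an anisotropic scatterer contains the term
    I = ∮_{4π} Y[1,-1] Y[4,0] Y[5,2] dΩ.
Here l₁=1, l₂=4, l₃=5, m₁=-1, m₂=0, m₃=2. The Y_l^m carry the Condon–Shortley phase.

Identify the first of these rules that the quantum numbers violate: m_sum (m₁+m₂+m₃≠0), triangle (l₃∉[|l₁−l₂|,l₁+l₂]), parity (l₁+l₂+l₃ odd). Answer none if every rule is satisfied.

m_sum

Σmᵢ = 1  ✗
l₃∈[|l₁−l₂|,l₁+l₂]=[3,5], have l₃=5
Σlᵢ = 10 ⇒ even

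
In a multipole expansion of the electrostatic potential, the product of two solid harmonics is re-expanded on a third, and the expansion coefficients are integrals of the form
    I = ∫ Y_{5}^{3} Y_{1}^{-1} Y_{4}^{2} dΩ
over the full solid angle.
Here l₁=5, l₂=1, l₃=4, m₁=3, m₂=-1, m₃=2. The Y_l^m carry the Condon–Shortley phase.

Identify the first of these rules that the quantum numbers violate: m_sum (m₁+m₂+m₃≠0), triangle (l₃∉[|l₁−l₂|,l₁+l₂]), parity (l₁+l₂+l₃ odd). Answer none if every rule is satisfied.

m_sum

Σmᵢ = 4  ✗
l₃∈[|l₁−l₂|,l₁+l₂]=[4,6], have l₃=4
Σlᵢ = 10 ⇒ even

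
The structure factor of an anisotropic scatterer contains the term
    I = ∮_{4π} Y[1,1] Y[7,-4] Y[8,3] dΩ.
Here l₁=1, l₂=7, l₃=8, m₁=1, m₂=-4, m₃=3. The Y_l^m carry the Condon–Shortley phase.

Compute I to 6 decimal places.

-0.096758

Checks pass: Σm=0; 16 even; l₃=8∈[6,8].
(2·1+1)(2·7+1)(2·8+1) = 765
Δ: 0! 2! 14! / 17! → 1/2040
sum: t=0:+1/25401600 = 1/25401600
3j²(1 7 8; 0 0 0) = Δ·Π!·Σ² = 8/255  (sign +1)
sum: t=0:+1/479001600 = 1/479001600
3j²(1 7 8; 1 -4 3) = Δ·Π!·Σ² = 1/204  (sign -1)
combine: 4πI² = 765·8/255·1/204 = 2/17
take √, sign -1: I = -0.09675772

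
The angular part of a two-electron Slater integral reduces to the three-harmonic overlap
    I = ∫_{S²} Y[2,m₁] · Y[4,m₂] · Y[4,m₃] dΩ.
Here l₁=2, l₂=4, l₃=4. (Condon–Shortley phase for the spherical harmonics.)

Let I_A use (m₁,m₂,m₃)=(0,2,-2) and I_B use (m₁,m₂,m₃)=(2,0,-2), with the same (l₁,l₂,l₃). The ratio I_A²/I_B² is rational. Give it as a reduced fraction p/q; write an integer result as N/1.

l's match ⇒ only the (l;m) 3-j factors differ between A and B.
A: triangle coeff Δ(2,4,4) = 1/13860; Σ_t [0,2]: t=0:+1/2880 t=1:−1/120 t=2:+1/192 = -1/360; (3j)²=16/3465 [(2 4 4; 0 2 -2)], sign=-1
B: triangle coeff Δ(2,4,4) = 1/13860; Σ_t [0,0]: t=0:+1/192 = 1/192; (3j)²=3/77 [(2 4 4; 2 0 -2)], sign=+1
I_A²/I_B² = (16/3465)/(3/77) = 16/135

16/135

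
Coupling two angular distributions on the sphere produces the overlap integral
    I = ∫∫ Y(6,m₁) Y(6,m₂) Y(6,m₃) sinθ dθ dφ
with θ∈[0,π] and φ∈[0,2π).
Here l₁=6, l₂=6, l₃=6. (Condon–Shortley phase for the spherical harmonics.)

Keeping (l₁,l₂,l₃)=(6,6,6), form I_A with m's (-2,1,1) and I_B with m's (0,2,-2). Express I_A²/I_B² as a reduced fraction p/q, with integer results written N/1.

l's match ⇒ only the (l;m) 3-j factors differ between A and B.
A: triangle coeff Δ(6,6,6) = 1/325909584; Σ_t [2,6]: t=2:+1/4147200 t=3:−1/207360 t=4:+1/82944 t=5:−1/207360 t=6:+1/4147200 = 1/345600; (3j)²=420/46189 [(6 6 6; -2 1 1)], sign=-1
B: triangle coeff Δ(6,6,6) = 1/325909584; Σ_t [2,6]: t=2:+1/1658880 t=3:−1/155520 t=4:+1/110592 t=5:−1/518400 t=6:+1/24883200 = 11/8294400; (3j)²=11/4199 [(6 6 6; 0 2 -2)], sign=+1
I_A²/I_B² = (420/46189)/(11/4199) = 420/121

420/121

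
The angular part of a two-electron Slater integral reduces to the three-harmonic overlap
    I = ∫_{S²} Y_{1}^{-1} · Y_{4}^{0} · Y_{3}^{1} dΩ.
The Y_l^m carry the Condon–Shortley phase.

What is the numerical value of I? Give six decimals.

m-sum 0 ✓  L=8 even ✓  3≤3≤5 ✓
Π(2lᵢ+1) = 3×9×7 = 189
triangle coeff Δ(1,4,3) = 1/252
Σ_t [1,1]: t=1:−1/36 = -1/36
(3j)²=4/63 [(1 4 3; 0 0 0)], sign=+1
Σ_t [2,2]: t=2:+1/96 = 1/96
(3j)²=1/42 [(1 4 3; -1 0 1)], sign=+1
⇒ 4πI² = 2/7
I = (+1)√(2/7/(4π)) = 0.15078601

0.150786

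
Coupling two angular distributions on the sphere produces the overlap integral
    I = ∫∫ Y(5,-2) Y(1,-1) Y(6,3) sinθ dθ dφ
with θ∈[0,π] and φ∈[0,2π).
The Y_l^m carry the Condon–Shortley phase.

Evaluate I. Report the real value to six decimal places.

Checks pass: Σm=0; 12 even; l₃=6∈[4,6].
(2·5+1)(2·1+1)(2·6+1) = 429
Δ: 0! 10! 2! / 13! → 1/858
sum: t=0:+1/14400 = 1/14400
3j²(5 1 6; 0 0 0) = Δ·Π!·Σ² = 6/143  (sign +1)
sum: t=0:+1/60480 = 1/60480
3j²(5 1 6; -2 -1 3) = Δ·Π!·Σ² = 6/143  (sign -1)
combine: 4πI² = 429·6/143·6/143 = 108/143
take √, sign -1: I = -0.24515397

-0.245154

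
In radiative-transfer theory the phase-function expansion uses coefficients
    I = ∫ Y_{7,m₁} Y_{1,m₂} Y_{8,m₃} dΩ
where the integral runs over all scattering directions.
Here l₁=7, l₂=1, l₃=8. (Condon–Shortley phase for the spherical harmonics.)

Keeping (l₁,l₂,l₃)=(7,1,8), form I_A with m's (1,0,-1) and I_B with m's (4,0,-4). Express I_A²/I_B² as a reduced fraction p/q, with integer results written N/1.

21/16

l's match ⇒ only the (l;m) 3-j factors differ between A and B.
A: triangle coeff Δ(7,1,8) = 1/2040; Σ_t [0,0]: t=0:+1/29030400 = 1/29030400; (3j)²=21/680 [(7 1 8; 1 0 -1)], sign=-1
B: triangle coeff Δ(7,1,8) = 1/2040; Σ_t [0,0]: t=0:+1/239500800 = 1/239500800; (3j)²=2/85 [(7 1 8; 4 0 -4)], sign=+1
I_A²/I_B² = (21/680)/(2/85) = 21/16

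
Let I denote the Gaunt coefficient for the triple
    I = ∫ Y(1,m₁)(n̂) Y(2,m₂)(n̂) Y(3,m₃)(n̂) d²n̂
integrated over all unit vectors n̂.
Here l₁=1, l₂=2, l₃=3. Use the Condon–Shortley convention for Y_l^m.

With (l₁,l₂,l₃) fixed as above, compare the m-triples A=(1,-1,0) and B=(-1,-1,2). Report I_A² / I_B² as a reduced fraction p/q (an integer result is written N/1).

3/10

Same 1,2,3: normalisation and zero-m 3j drop out of the ratio.
A: Δ: 0! 2! 4! / 7! → 1/105; sum: t=0:+1/12 = 1/12; 3j²(1 2 3; 1 -1 0) = Δ·Π!·Σ² = 1/35  (sign -1)
B: Δ: 0! 2! 4! / 7! → 1/105; sum: t=0:+1/12 = 1/12; 3j²(1 2 3; -1 -1 2) = Δ·Π!·Σ² = 2/21  (sign -1)
I_A²/I_B² = (1/35)/(2/21) = 3/10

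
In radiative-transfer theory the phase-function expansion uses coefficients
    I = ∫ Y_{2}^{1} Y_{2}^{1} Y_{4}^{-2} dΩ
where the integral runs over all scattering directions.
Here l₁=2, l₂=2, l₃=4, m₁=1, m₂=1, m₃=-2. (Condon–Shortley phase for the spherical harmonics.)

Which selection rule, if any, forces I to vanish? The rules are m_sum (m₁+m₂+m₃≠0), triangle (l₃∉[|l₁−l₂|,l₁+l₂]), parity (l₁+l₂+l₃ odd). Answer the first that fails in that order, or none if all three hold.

azimuthal sum: 1 + 1 − 2 = 0  ✓
0 ≤ 4 ≤ 4 (triangle on l)  ✓
L = 2 + 2 + 4 = 8 (even)  ✓

none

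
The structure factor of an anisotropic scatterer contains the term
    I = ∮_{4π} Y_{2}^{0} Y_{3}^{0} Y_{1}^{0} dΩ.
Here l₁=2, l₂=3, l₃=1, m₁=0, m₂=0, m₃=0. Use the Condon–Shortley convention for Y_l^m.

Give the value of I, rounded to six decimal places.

m-sum 0 ✓  L=6 even ✓  1≤1≤5 ✓
Π(2lᵢ+1) = 5×7×3 = 105
triangle coeff Δ(2,3,1) = 1/105
Σ_t [2,2]: t=2:+1/4 = 1/4
(3j)²=3/35 [(2 3 1; 0 0 0)], sign=-1
(m-triple is (0,0,0) — same symbol as above.)
⇒ 4πI² = 27/35
I = (+1)√(27/35/(4π)) = 0.24776670

0.247767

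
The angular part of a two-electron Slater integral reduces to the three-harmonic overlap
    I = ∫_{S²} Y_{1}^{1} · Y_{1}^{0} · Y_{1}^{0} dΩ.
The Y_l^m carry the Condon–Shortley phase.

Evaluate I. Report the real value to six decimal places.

0.000000

Σmᵢ = 1 ≠ 0, so the φ-integral vanishes; I = 0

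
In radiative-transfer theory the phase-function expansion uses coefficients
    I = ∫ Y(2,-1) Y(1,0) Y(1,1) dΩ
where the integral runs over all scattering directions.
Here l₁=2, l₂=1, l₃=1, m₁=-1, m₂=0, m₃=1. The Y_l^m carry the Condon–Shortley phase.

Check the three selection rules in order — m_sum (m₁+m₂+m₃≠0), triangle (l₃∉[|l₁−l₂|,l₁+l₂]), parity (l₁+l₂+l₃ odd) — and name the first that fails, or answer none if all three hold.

none

Σmᵢ = 0  ✓
l₃∈[|l₁−l₂|,l₁+l₂]=[1,3], have l₃=1  ✓
Σlᵢ = 4 ⇒ even  ✓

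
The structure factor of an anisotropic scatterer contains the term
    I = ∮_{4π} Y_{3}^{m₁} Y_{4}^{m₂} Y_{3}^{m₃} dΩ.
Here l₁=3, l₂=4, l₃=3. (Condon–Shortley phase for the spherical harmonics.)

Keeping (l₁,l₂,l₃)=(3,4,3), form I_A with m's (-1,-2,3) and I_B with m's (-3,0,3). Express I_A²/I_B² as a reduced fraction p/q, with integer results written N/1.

Same 3,4,3: normalisation and zero-m 3j drop out of the ratio.
A: Δ: 4! 2! 4! / 11! → 1/34650; sum: t=2:+1/192 = 1/192; 3j²(3 4 3; -1 -2 3) = Δ·Π!·Σ² = 3/77  (sign +1)
B: Δ: 4! 2! 4! / 11! → 1/34650; sum: t=4:+1/1152 = 1/1152; 3j²(3 4 3; -3 0 3) = Δ·Π!·Σ² = 1/154  (sign +1)
I_A²/I_B² = (3/77)/(1/154) = 6/1

6/1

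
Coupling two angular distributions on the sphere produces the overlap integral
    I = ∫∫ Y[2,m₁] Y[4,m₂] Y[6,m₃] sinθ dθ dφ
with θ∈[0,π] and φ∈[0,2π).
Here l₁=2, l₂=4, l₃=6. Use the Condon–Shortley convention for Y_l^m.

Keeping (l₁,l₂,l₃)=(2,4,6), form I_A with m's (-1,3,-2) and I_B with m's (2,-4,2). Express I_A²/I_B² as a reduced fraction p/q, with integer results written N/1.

Shared (l₁,l₂,l₃)=(2,4,6): N and (l;000)² cancel in I_A²/I_B².
A: Δ = 0!·4!·8!/13! = 1/6435; Racah Σ t=0..0: t=0:+1/30240 = 1/30240; ⇒ 3j(2 4 6; -1 3 -2)² = 32/6435, sgn +1
B: Δ = 0!·4!·8!/13! = 1/6435; Racah Σ t=0..0: t=0:+1/967680 = 1/967680; ⇒ 3j(2 4 6; 2 -4 2)² = 1/6435, sgn +1
I_A²/I_B² = (32/6435)/(1/6435) = 32/1

32/1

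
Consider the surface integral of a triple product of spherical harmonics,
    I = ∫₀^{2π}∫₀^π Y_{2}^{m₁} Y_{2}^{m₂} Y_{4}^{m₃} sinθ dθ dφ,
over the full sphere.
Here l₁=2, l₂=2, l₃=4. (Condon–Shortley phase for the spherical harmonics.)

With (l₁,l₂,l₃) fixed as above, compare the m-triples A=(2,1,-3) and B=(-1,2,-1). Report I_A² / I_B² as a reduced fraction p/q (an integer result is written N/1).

7/1

l's match ⇒ only the (l;m) 3-j factors differ between A and B.
A: triangle coeff Δ(2,2,4) = 1/630; Σ_t [0,0]: t=0:+1/144 = 1/144; (3j)²=1/18 [(2 2 4; 2 1 -3)], sign=-1
B: triangle coeff Δ(2,2,4) = 1/630; Σ_t [0,0]: t=0:+1/144 = 1/144; (3j)²=1/126 [(2 2 4; -1 2 -1)], sign=-1
I_A²/I_B² = (1/18)/(1/126) = 7/1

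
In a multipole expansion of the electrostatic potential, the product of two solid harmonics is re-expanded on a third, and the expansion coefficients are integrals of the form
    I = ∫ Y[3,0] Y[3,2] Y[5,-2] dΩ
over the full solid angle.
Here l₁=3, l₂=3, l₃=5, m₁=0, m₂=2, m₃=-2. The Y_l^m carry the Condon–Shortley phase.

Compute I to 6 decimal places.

0.000000

L=11 odd ⇒ parity kills the (l;000) factor ⇒ I = 0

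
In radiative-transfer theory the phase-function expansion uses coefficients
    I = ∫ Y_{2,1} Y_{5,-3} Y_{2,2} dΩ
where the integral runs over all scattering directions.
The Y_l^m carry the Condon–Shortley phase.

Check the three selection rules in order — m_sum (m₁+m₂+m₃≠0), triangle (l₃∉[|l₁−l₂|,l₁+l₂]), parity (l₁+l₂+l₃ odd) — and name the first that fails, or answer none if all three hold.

triangle

azimuthal sum: 1 − 3 + 2 = 0  ✓
3 ≤ 2 ≤ 7 (triangle on l)  ✗
L = 2 + 5 + 2 = 9 (odd)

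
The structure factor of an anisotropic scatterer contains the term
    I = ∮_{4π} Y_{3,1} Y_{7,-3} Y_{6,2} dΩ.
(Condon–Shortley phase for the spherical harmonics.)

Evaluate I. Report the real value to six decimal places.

-0.150285

Checks pass: Σm=0; 16 even; l₃=6∈[4,10].
(2·3+1)(2·7+1)(2·6+1) = 1365
Δ: 4! 2! 10! / 17! → 1/2042040
sum: t=1:−1/207360 t=2:+1/57600 t=3:−1/207360 = 1/129600
3j²(3 7 6; 0 0 0) = Δ·Π!·Σ² = 168/12155  (sign +1)
sum: t=0:+1/829440 t=1:−1/181440 t=2:+1/645120 = -1/362880
3j²(3 7 6; 1 -3 2) = Δ·Π!·Σ² = 256/17017  (sign -1)
combine: 4πI² = 1365·168/12155·256/17017 = 129024/454597
take √, sign -1: I = -0.15028548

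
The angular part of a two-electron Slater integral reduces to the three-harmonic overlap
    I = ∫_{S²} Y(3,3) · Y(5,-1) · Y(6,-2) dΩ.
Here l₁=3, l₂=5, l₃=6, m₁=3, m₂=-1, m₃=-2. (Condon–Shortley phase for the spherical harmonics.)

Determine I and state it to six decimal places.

-0.174062

Checks pass: Σm=0; 14 even; l₃=6∈[2,8].
(2·3+1)(2·5+1)(2·6+1) = 1001
Δ: 2! 4! 8! / 15! → 1/675675
sum: t=0:+1/8640 t=1:−1/2304 t=2:+1/8640 = -7/34560
3j²(3 5 6; 0 0 0) = Δ·Π!·Σ² = 7/429  (sign -1)
sum: t=0:+1/27648 = 1/27648
3j²(3 5 6; 3 -1 -2) = Δ·Π!·Σ² = 10/429  (sign +1)
combine: 4πI² = 1001·7/429·10/429 = 490/1287
take √, sign -1: I = -0.17406195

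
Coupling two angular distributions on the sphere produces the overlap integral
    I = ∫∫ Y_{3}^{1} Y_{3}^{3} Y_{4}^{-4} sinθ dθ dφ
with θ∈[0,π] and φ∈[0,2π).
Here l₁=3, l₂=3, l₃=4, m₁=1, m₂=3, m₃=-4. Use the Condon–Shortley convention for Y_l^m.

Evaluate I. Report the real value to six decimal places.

Rules hold: Σm=0, L=10 even, 0≤4≤6.
N = 7·7·9 = 441
Δ = 2!·4!·4!/11! = 1/34650
Racah Σ t=0..2: t=0:+1/72 t=1:−1/16 t=2:+1/72 = -5/144
⇒ 3j(3 3 4; 0 0 0)² = 2/77, sgn -1
Racah Σ t=2..2: t=2:+1/1152 = 1/1152
⇒ 3j(3 3 4; 1 3 -4)² = 1/33, sgn +1
4πI² = N·(3j₀)²·(3jₘ)² = 42/121
I = -1·√(0.347107/4π) = -0.16619847

-0.166198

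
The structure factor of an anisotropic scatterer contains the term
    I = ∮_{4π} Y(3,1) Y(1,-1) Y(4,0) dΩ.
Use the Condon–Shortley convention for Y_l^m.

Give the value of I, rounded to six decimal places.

0.150786

Checks pass: Σm=0; 8 even; l₃=4∈[2,4].
(2·3+1)(2·1+1)(2·4+1) = 189
Δ: 0! 6! 2! / 9! → 1/252
sum: t=0:+1/36 = 1/36
3j²(3 1 4; 0 0 0) = Δ·Π!·Σ² = 4/63  (sign +1)
sum: t=0:+1/96 = 1/96
3j²(3 1 4; 1 -1 0) = Δ·Π!·Σ² = 1/42  (sign +1)
combine: 4πI² = 189·4/63·1/42 = 2/7
take √, sign +1: I = 0.15078601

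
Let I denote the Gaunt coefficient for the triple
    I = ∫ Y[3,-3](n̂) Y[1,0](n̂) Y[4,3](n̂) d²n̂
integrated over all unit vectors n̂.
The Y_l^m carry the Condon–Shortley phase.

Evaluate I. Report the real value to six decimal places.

Rules hold: Σm=0, L=8 even, 2≤4≤4.
N = 7·3·9 = 189
Δ = 0!·6!·2!/9! = 1/252
Racah Σ t=0..0: t=0:+1/36 = 1/36
⇒ 3j(3 1 4; 0 0 0)² = 4/63, sgn +1
Racah Σ t=0..0: t=0:+1/720 = 1/720
⇒ 3j(3 1 4; -3 0 3)² = 1/36, sgn -1
4πI² = N·(3j₀)²·(3jₘ)² = 1/3
I = -1·√(0.333333/4π) = -0.16286750

-0.162868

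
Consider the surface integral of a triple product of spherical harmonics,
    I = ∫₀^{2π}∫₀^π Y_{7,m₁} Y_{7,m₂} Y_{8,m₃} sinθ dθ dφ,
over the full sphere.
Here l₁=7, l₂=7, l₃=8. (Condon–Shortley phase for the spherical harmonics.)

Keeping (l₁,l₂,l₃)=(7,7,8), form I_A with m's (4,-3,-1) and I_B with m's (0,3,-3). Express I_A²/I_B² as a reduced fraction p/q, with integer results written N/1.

Same 7,7,8: normalisation and zero-m 3j drop out of the ratio.
A: Δ: 6! 8! 8! / 23! → 1/22086194130; sum: t=0:+1/298598400 t=1:−1/124416000 t=2:+1/348364800 t=3:−1/7315660800 = -143/73156608000; 3j²(7 7 8; 4 -3 -1) = Δ·Π!·Σ² = 1716/260015  (sign +1)
B: Δ: 6! 8! 8! / 23! → 1/22086194130; sum: t=2:+1/1393459200 t=3:−1/104509440 t=4:+1/49766400 t=5:−1/124416000 t=6:+1/2090188800 = 11/2985984000; 3j²(7 7 8; 0 3 -3) = Δ·Π!·Σ² = 3773/579462  (sign -1)
I_A²/I_B² = (1716/260015)/(3773/579462) = 12168/12005

12168/12005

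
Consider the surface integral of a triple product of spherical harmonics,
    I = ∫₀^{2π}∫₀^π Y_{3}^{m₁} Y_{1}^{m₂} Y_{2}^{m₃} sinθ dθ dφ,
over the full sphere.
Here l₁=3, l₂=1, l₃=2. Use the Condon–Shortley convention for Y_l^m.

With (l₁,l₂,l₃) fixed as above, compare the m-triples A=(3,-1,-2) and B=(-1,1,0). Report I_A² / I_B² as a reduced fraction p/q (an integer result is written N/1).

5/2

l's match ⇒ only the (l;m) 3-j factors differ between A and B.
A: triangle coeff Δ(3,1,2) = 1/105; Σ_t [0,0]: t=0:+1/48 = 1/48; (3j)²=1/7 [(3 1 2; 3 -1 -2)], sign=+1
B: triangle coeff Δ(3,1,2) = 1/105; Σ_t [2,2]: t=2:+1/8 = 1/8; (3j)²=2/35 [(3 1 2; -1 1 0)], sign=+1
I_A²/I_B² = (1/7)/(2/35) = 5/2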